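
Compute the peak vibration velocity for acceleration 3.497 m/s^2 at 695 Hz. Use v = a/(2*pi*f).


omega = 2*pi*f = 2*pi*695 = 4366.81 rad/s
v = a / omega = 3.497 / 4366.81 = 0.00080081 m/s


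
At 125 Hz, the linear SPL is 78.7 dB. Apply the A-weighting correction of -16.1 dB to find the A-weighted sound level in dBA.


A-weighting table: 125 Hz -> -16.1 dB correction
SPL_A = SPL + correction = 78.7 + (-16.1) = 62.6 dBA


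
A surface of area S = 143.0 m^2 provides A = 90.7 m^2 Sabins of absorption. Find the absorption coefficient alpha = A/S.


Absorption coefficient = absorbed power / incident power
alpha = A / S = 90.7 / 143.0 = 0.63427


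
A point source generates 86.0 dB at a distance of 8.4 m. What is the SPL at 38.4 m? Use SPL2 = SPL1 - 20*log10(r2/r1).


r2/r1 = 38.4/8.4 = 4.57143
Correction = 20*log10(4.57143) = 13.201 dB
SPL2 = 86.0 - 13.201 = 72.799 dB


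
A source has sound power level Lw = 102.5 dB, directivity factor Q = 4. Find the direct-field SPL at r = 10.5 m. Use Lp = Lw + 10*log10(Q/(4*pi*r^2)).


4*pi*r^2 = 4*pi*10.5^2 = 1385.44 m^2
Q / (4*pi*r^2) = 4 / 1385.44 = 0.00288717
Lp = 102.5 + 10*log10(0.00288717) = 77.105 dB


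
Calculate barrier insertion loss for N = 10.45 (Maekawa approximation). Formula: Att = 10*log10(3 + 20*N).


3 + 20*N = 3 + 20*10.45 = 212
Att = 10*log10(212) = 23.263 dB


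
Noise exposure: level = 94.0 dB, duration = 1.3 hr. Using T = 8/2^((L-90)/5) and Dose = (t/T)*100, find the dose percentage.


T_allowed = 8 / 2^((94.0 - 90)/5) = 4.59479 hr
Dose = 1.3 / 4.59479 * 100 = 28.293 %


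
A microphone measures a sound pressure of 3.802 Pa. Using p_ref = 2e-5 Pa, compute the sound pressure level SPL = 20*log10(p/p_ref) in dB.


p / p_ref = 3.802 / 2e-5 = 190100
SPL = 20 * log10(190100) = 105.58 dB


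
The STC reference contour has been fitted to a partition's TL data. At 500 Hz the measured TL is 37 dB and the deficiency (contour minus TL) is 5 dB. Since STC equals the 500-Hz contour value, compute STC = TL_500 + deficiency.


By ASTM E413, STC = value of the fitted reference contour at 500 Hz.
Contour value at 500 Hz = TL_500 + deficiency = 37 + 5 = 42
STC = 42


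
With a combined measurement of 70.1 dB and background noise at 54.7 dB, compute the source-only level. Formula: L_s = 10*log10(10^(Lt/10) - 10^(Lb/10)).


10^(70.1/10) = 1.02329e+07
10^(54.7/10) = 295121
Difference = 1.02329e+07 - 295121 = 9.93778e+06
L_source = 10*log10(9.93778e+06) = 69.973 dB


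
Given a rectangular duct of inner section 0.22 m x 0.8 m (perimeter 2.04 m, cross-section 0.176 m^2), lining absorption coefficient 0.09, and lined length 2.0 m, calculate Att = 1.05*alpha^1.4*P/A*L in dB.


alpha^1.4 = 0.09^1.4 = 0.034351
Attenuation rate = 1.05 * alpha^1.4 * P / A
= 1.05 * 0.034351 * 2.04 / 0.176 = 0.418067 dB/m
Total Att = 0.418067 * 2.0 = 0.83613 dB


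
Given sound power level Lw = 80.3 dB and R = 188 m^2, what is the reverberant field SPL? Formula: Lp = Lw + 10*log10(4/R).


4/R = 4/188 = 0.0212766
Lp = 80.3 + 10*log10(0.0212766) = 63.579 dB


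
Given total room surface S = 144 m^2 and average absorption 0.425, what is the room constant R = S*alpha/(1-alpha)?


R = 144 * 0.425 / (1 - 0.425) = 106.43 m^2


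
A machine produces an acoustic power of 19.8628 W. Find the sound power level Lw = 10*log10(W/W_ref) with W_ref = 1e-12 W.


W / W_ref = 19.8628 / 1e-12 = 1.98628e+13
Lw = 10 * log10(1.98628e+13) = 132.98 dB


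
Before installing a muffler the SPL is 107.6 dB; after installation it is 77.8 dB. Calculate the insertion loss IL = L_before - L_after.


Insertion loss = SPL without muffler - SPL with muffler
IL = 107.6 - 77.8 = 29.8 dB


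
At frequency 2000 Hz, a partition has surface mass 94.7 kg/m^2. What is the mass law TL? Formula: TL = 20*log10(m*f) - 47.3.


m * f = 94.7 * 2000 = 189400
20*log10(189400) = 105.548 dB
TL = 105.548 - 47.3 = 58.248 dB


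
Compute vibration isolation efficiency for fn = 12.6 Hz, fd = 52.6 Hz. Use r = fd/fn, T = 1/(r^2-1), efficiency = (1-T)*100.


r = 52.6 / 12.6 = 4.1746
r^2 - 1 = 4.1746^2 - 1 = 16.4273
T = 1/16.4273 = 0.0608743
Efficiency = (1 - 0.0608743)*100 = 93.913 %


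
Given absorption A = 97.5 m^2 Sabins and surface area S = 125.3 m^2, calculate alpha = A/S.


Absorption coefficient = absorbed power / incident power
alpha = A / S = 97.5 / 125.3 = 0.77813


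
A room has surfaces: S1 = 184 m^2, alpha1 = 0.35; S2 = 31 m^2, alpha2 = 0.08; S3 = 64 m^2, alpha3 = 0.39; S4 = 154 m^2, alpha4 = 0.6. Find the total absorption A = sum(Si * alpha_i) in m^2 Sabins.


184 * 0.35 = 64.4
31 * 0.08 = 2.48
64 * 0.39 = 24.96
154 * 0.6 = 92.4
A_total = 64.4 + 2.48 + 24.96 + 92.4 = 184.24 m^2


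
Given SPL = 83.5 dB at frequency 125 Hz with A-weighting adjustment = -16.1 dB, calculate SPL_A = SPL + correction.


A-weighting table: 125 Hz -> -16.1 dB correction
SPL_A = SPL + correction = 83.5 + (-16.1) = 67.4 dBA


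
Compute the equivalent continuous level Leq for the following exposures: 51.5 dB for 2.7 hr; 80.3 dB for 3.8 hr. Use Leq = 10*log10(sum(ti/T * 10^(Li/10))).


T_total = 2.7 + 3.8 = 6.5 hr
(2.7/6.5) * 10^(51.5/10) = 58674.6
(3.8/6.5) * 10^(80.3/10) = 6.26427e+07
Sum = 58674.6 + 6.26427e+07 = 6.27014e+07
Leq = 10*log10(6.27014e+07) = 77.973 dB


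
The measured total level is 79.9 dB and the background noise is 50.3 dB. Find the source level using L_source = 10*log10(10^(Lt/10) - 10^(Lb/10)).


10^(79.9/10) = 9.77237e+07
10^(50.3/10) = 107152
Difference = 9.77237e+07 - 107152 = 9.76165e+07
L_source = 10*log10(9.76165e+07) = 79.895 dB


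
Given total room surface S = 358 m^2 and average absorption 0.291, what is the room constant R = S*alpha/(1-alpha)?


R = 358 * 0.291 / (1 - 0.291) = 146.94 m^2


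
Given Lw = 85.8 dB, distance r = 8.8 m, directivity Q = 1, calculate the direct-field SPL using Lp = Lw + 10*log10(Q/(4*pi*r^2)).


4*pi*r^2 = 4*pi*8.8^2 = 973.14 m^2
Q / (4*pi*r^2) = 1 / 973.14 = 0.0010276
Lp = 85.8 + 10*log10(0.0010276) = 55.918 dB


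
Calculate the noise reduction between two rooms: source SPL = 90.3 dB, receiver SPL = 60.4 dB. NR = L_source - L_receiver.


NR = L_source - L_receiver (difference between source and receiving room levels)
NR = 90.3 - 60.4 = 29.9 dB


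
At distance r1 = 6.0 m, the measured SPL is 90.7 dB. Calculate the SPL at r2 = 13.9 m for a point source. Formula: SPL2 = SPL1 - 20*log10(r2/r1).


r2/r1 = 13.9/6.0 = 2.31667
Correction = 20*log10(2.31667) = 7.29728 dB
SPL2 = 90.7 - 7.29728 = 83.403 dB


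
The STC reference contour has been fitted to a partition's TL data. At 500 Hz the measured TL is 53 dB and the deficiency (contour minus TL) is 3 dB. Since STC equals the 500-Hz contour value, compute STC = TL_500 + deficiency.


By ASTM E413, STC = value of the fitted reference contour at 500 Hz.
Contour value at 500 Hz = TL_500 + deficiency = 53 + 3 = 56
STC = 56


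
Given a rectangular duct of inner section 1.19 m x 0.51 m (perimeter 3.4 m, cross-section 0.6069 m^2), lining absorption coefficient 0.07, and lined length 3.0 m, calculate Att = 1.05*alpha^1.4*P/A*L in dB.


alpha^1.4 = 0.07^1.4 = 0.0241622
Attenuation rate = 1.05 * alpha^1.4 * P / A
= 1.05 * 0.0241622 * 3.4 / 0.6069 = 0.142131 dB/m
Total Att = 0.142131 * 3.0 = 0.42639 dB


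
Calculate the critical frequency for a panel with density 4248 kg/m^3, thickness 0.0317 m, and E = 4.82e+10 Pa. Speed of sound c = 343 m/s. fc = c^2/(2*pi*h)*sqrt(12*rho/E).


12*rho/E = 12*4248/4.82e+10 = 1.05759e-06
sqrt(12*rho/E) = sqrt(1.05759e-06) = 0.00102839
c^2/(2*pi*h) = 343^2/(2*pi*0.0317) = 590676
fc = 590676 * 0.00102839 = 607.45 Hz


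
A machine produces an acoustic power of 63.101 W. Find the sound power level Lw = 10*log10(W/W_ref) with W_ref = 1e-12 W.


W / W_ref = 63.101 / 1e-12 = 6.3101e+13
Lw = 10 * log10(6.3101e+13) = 138 dB


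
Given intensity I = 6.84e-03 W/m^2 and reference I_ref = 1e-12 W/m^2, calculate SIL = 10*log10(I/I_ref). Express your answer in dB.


I / I_ref = 6.84e-03 / 1e-12 = 6.84e+09
SIL = 10 * log10(6.84e+09) = 98.351 dB


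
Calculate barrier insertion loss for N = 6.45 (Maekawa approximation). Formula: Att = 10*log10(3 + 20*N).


3 + 20*N = 3 + 20*6.45 = 132
Att = 10*log10(132) = 21.206 dB


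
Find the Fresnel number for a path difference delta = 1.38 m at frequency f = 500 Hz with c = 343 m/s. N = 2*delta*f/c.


N = 2*delta*f/c = 2*delta/lambda, where lambda = c/f
lambda = 343 / 500 = 0.686 m
N = 2 * 1.38 / 0.686 = 4.0233


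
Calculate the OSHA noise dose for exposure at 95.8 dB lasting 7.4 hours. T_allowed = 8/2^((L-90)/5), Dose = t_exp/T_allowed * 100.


T_allowed = 8 / 2^((95.8 - 90)/5) = 3.5801 hr
Dose = 7.4 / 3.5801 * 100 = 206.7 %


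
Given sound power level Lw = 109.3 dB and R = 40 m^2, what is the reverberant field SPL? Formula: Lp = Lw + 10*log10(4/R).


4/R = 4/40 = 0.1
Lp = 109.3 + 10*log10(0.1) = 99.3 dB


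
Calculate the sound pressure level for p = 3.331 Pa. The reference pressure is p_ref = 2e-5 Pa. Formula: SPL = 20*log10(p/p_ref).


p / p_ref = 3.331 / 2e-5 = 166550
SPL = 20 * log10(166550) = 104.43 dB


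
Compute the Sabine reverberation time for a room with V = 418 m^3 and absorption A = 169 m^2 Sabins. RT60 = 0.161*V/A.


RT60 = 0.161 * 418 / 169 = 0.39821 s


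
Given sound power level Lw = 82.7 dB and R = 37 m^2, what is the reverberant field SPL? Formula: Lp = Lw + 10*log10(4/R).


4/R = 4/37 = 0.108108
Lp = 82.7 + 10*log10(0.108108) = 73.039 dB


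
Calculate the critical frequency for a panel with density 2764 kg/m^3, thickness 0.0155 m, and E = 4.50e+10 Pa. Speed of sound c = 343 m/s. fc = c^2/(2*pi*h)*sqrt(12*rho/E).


12*rho/E = 12*2764/4.50e+10 = 7.37067e-07
sqrt(12*rho/E) = sqrt(7.37067e-07) = 0.000858526
c^2/(2*pi*h) = 343^2/(2*pi*0.0155) = 1.20803e+06
fc = 1.20803e+06 * 0.000858526 = 1037.1 Hz


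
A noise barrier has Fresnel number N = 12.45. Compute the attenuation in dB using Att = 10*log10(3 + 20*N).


3 + 20*N = 3 + 20*12.45 = 252
Att = 10*log10(252) = 24.014 dB


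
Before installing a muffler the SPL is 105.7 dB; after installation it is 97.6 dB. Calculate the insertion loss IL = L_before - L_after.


Insertion loss = SPL without muffler - SPL with muffler
IL = 105.7 - 97.6 = 8.1 dB


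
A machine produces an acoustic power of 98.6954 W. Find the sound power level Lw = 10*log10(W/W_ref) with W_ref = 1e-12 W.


W / W_ref = 98.6954 / 1e-12 = 9.86954e+13
Lw = 10 * log10(9.86954e+13) = 139.94 dB


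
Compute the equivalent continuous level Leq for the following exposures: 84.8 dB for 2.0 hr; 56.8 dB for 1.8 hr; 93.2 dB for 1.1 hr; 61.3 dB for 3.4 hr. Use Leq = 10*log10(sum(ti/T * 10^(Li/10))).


T_total = 2.0 + 1.8 + 1.1 + 3.4 = 8.3 hr
(2.0/8.3) * 10^(84.8/10) = 7.27699e+07
(1.8/8.3) * 10^(56.8/10) = 103799
(1.1/8.3) * 10^(93.2/10) = 2.76895e+08
(3.4/8.3) * 10^(61.3/10) = 552587
Sum = 7.27699e+07 + 103799 + 2.76895e+08 + 552587 = 3.50321e+08
Leq = 10*log10(3.50321e+08) = 85.445 dB


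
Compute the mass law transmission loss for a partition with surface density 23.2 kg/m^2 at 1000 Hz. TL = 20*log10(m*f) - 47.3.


m * f = 23.2 * 1000 = 23200
20*log10(23200) = 87.3098 dB
TL = 87.3098 - 47.3 = 40.01 dB


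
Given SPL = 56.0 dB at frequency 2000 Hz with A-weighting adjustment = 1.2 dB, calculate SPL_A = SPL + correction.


A-weighting table: 2000 Hz -> 1.2 dB correction
SPL_A = SPL + correction = 56.0 + (1.2) = 57.2 dBA


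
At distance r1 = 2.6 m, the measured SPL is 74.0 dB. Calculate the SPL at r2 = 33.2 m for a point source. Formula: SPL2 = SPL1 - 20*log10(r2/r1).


r2/r1 = 33.2/2.6 = 12.7692
Correction = 20*log10(12.7692) = 22.1233 dB
SPL2 = 74.0 - 22.1233 = 51.877 dB


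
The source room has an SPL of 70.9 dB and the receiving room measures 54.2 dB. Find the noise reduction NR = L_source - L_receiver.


NR = L_source - L_receiver (difference between source and receiving room levels)
NR = 70.9 - 54.2 = 16.7 dB


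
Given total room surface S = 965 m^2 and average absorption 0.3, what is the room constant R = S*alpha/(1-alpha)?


R = 965 * 0.3 / (1 - 0.3) = 413.57 m^2


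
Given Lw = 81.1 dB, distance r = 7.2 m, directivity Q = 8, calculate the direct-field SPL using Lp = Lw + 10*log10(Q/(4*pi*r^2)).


4*pi*r^2 = 4*pi*7.2^2 = 651.441 m^2
Q / (4*pi*r^2) = 8 / 651.441 = 0.0122805
Lp = 81.1 + 10*log10(0.0122805) = 61.992 dB


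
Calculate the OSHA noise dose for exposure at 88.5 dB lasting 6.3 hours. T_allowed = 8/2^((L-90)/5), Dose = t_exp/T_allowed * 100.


T_allowed = 8 / 2^((88.5 - 90)/5) = 9.84916 hr
Dose = 6.3 / 9.84916 * 100 = 63.965 %


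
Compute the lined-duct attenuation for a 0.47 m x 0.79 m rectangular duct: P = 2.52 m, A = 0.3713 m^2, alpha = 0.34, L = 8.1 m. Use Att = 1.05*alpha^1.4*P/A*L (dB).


alpha^1.4 = 0.34^1.4 = 0.220836
Attenuation rate = 1.05 * alpha^1.4 * P / A
= 1.05 * 0.220836 * 2.52 / 0.3713 = 1.57375 dB/m
Total Att = 1.57375 * 8.1 = 12.747 dB


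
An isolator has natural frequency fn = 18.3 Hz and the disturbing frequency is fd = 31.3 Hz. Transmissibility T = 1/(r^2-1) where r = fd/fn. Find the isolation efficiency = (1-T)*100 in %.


r = 31.3 / 18.3 = 1.71038
r^2 - 1 = 1.71038^2 - 1 = 1.9254
T = 1/1.9254 = 0.519373
Efficiency = (1 - 0.519373)*100 = 48.063 %


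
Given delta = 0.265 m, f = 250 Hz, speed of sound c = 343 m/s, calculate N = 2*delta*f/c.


N = 2*delta*f/c = 2*delta/lambda, where lambda = c/f
lambda = 343 / 250 = 1.372 m
N = 2 * 0.265 / 1.372 = 0.3863


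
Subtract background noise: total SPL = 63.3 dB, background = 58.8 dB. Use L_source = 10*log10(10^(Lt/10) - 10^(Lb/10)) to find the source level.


10^(63.3/10) = 2.13796e+06
10^(58.8/10) = 758578
Difference = 2.13796e+06 - 758578 = 1.37938e+06
L_source = 10*log10(1.37938e+06) = 61.397 dB


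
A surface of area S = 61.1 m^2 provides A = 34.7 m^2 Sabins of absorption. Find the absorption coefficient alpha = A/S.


Absorption coefficient = absorbed power / incident power
alpha = A / S = 34.7 / 61.1 = 0.56792


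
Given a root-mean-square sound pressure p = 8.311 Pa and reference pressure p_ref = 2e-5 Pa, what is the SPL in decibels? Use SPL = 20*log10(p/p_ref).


p / p_ref = 8.311 / 2e-5 = 415550
SPL = 20 * log10(415550) = 112.37 dB


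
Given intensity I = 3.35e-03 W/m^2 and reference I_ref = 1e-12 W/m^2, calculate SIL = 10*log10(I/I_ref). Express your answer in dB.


I / I_ref = 3.35e-03 / 1e-12 = 3.35e+09
SIL = 10 * log10(3.35e+09) = 95.25 dB


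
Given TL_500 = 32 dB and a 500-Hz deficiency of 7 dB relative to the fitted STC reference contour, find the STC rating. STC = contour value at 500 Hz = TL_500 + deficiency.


By ASTM E413, STC = value of the fitted reference contour at 500 Hz.
Contour value at 500 Hz = TL_500 + deficiency = 32 + 7 = 39
STC = 39


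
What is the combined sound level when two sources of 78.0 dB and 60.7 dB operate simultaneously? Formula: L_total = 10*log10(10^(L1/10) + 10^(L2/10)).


10^(78.0/10) = 6.30957e+07
10^(60.7/10) = 1.1749e+06
Sum = 6.30957e+07 + 1.1749e+06 = 6.42706e+07
L_total = 10*log10(6.42706e+07) = 78.08 dB


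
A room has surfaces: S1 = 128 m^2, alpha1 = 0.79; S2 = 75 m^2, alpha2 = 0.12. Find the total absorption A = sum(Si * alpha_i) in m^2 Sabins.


128 * 0.79 = 101.12
75 * 0.12 = 9
A_total = 101.12 + 9 = 110.12 m^2


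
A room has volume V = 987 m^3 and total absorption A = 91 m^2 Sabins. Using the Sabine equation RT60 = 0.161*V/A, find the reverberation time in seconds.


RT60 = 0.161 * 987 / 91 = 1.7462 s


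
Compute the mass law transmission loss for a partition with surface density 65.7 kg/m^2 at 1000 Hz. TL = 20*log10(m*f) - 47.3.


m * f = 65.7 * 1000 = 65700
20*log10(65700) = 96.3513 dB
TL = 96.3513 - 47.3 = 49.051 dB


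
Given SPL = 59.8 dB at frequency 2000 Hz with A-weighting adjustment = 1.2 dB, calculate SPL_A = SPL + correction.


A-weighting table: 2000 Hz -> 1.2 dB correction
SPL_A = SPL + correction = 59.8 + (1.2) = 61 dBA


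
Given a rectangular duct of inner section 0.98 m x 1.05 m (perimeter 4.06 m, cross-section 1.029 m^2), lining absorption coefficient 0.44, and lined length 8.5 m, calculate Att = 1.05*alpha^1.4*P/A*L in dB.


alpha^1.4 = 0.44^1.4 = 0.316835
Attenuation rate = 1.05 * alpha^1.4 * P / A
= 1.05 * 0.316835 * 4.06 / 1.029 = 1.3126 dB/m
Total Att = 1.3126 * 8.5 = 11.157 dB


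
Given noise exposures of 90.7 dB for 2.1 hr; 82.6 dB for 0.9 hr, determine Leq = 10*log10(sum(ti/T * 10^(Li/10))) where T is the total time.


T_total = 2.1 + 0.9 = 3.0 hr
(2.1/3.0) * 10^(90.7/10) = 8.22428e+08
(0.9/3.0) * 10^(82.6/10) = 5.4591e+07
Sum = 8.22428e+08 + 5.4591e+07 = 8.77019e+08
Leq = 10*log10(8.77019e+08) = 89.43 dB


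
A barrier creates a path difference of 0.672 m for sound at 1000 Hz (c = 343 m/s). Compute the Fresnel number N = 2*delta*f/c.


N = 2*delta*f/c = 2*delta/lambda, where lambda = c/f
lambda = 343 / 1000 = 0.343 m
N = 2 * 0.672 / 0.343 = 3.9184


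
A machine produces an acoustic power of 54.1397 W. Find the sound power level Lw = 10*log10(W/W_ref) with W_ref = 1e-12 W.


W / W_ref = 54.1397 / 1e-12 = 5.41397e+13
Lw = 10 * log10(5.41397e+13) = 137.34 dB


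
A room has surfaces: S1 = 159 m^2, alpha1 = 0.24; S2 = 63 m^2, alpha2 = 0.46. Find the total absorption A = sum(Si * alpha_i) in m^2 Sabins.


159 * 0.24 = 38.16
63 * 0.46 = 28.98
A_total = 38.16 + 28.98 = 67.14 m^2


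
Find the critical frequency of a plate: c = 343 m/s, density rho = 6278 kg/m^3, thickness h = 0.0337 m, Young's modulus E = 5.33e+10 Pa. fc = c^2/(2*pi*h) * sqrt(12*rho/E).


12*rho/E = 12*6278/5.33e+10 = 1.41343e-06
sqrt(12*rho/E) = sqrt(1.41343e-06) = 0.00118888
c^2/(2*pi*h) = 343^2/(2*pi*0.0337) = 555621
fc = 555621 * 0.00118888 = 660.57 Hz


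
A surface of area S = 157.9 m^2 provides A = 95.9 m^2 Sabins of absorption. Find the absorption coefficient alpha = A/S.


Absorption coefficient = absorbed power / incident power
alpha = A / S = 95.9 / 157.9 = 0.60735


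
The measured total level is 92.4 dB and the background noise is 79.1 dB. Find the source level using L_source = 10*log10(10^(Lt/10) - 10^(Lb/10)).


10^(92.4/10) = 1.7378e+09
10^(79.1/10) = 8.12831e+07
Difference = 1.7378e+09 - 8.12831e+07 = 1.65652e+09
L_source = 10*log10(1.65652e+09) = 92.192 dB


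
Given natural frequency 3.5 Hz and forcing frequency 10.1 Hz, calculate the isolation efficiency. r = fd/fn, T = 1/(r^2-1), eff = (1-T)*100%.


r = 10.1 / 3.5 = 2.88571
r^2 - 1 = 2.88571^2 - 1 = 7.32732
T = 1/7.32732 = 0.136476
Efficiency = (1 - 0.136476)*100 = 86.352 %


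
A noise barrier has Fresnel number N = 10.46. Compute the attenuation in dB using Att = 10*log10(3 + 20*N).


3 + 20*N = 3 + 20*10.46 = 212.2
Att = 10*log10(212.2) = 23.267 dB


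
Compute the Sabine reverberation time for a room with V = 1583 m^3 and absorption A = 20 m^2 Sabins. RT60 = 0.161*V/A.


RT60 = 0.161 * 1583 / 20 = 12.743 s


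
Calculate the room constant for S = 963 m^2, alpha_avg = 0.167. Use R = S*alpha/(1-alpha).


R = 963 * 0.167 / (1 - 0.167) = 193.06 m^2


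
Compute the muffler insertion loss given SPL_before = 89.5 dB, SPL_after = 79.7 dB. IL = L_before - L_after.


Insertion loss = SPL without muffler - SPL with muffler
IL = 89.5 - 79.7 = 9.8 dB


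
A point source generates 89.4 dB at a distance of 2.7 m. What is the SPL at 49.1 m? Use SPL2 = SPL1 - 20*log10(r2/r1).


r2/r1 = 49.1/2.7 = 18.1852
Correction = 20*log10(18.1852) = 25.1944 dB
SPL2 = 89.4 - 25.1944 = 64.206 dB


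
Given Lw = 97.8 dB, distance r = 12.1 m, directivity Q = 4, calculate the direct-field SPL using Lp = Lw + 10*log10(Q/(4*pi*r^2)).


4*pi*r^2 = 4*pi*12.1^2 = 1839.84 m^2
Q / (4*pi*r^2) = 4 / 1839.84 = 0.0021741
Lp = 97.8 + 10*log10(0.0021741) = 71.173 dB


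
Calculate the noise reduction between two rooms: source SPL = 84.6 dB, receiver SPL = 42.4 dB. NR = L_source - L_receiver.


NR = L_source - L_receiver (difference between source and receiving room levels)
NR = 84.6 - 42.4 = 42.2 dB


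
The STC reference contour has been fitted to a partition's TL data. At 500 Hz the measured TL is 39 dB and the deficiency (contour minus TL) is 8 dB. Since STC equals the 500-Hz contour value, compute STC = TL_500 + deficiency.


By ASTM E413, STC = value of the fitted reference contour at 500 Hz.
Contour value at 500 Hz = TL_500 + deficiency = 39 + 8 = 47
STC = 47


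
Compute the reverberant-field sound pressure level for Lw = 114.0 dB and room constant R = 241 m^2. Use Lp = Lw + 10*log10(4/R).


4/R = 4/241 = 0.0165975
Lp = 114.0 + 10*log10(0.0165975) = 96.2 dB


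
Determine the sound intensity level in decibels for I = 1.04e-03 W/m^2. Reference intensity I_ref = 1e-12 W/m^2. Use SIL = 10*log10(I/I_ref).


I / I_ref = 1.04e-03 / 1e-12 = 1.04e+09
SIL = 10 * log10(1.04e+09) = 90.17 dB


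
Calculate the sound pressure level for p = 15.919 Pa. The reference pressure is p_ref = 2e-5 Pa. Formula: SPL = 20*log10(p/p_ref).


p / p_ref = 15.919 / 2e-5 = 795950
SPL = 20 * log10(795950) = 118.02 dB


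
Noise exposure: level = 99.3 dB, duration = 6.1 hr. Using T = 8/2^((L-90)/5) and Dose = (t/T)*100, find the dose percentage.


T_allowed = 8 / 2^((99.3 - 90)/5) = 2.20381 hr
Dose = 6.1 / 2.20381 * 100 = 276.79 %


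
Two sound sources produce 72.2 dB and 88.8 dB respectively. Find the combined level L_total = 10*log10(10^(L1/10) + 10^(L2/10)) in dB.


10^(72.2/10) = 1.65959e+07
10^(88.8/10) = 7.58578e+08
Sum = 1.65959e+07 + 7.58578e+08 = 7.75174e+08
L_total = 10*log10(7.75174e+08) = 88.894 dB


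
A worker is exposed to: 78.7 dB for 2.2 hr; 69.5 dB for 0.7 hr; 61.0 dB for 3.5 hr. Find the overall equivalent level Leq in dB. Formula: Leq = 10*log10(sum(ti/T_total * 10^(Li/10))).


T_total = 2.2 + 0.7 + 3.5 = 6.4 hr
(2.2/6.4) * 10^(78.7/10) = 2.54825e+07
(0.7/6.4) * 10^(69.5/10) = 974806
(3.5/6.4) * 10^(61.0/10) = 688475
Sum = 2.54825e+07 + 974806 + 688475 = 2.71458e+07
Leq = 10*log10(2.71458e+07) = 74.337 dB


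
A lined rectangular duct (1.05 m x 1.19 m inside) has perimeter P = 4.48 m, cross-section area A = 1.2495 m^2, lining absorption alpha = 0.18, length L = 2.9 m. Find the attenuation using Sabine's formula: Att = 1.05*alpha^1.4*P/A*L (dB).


alpha^1.4 = 0.18^1.4 = 0.0906529
Attenuation rate = 1.05 * alpha^1.4 * P / A
= 1.05 * 0.0906529 * 4.48 / 1.2495 = 0.341282 dB/m
Total Att = 0.341282 * 2.9 = 0.98972 dB


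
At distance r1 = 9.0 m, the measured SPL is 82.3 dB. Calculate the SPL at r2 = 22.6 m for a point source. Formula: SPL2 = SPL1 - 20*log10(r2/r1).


r2/r1 = 22.6/9.0 = 2.51111
Correction = 20*log10(2.51111) = 7.99731 dB
SPL2 = 82.3 - 7.99731 = 74.303 dB


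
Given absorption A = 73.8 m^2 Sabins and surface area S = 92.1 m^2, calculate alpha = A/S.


Absorption coefficient = absorbed power / incident power
alpha = A / S = 73.8 / 92.1 = 0.8013


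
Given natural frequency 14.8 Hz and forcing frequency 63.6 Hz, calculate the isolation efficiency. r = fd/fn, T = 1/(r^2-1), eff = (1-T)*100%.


r = 63.6 / 14.8 = 4.2973
r^2 - 1 = 4.2973^2 - 1 = 17.4668
T = 1/17.4668 = 0.0572515
Efficiency = (1 - 0.0572515)*100 = 94.275 %


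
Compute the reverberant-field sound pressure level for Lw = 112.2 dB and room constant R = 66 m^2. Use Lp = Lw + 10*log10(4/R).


4/R = 4/66 = 0.0606061
Lp = 112.2 + 10*log10(0.0606061) = 100.03 dB


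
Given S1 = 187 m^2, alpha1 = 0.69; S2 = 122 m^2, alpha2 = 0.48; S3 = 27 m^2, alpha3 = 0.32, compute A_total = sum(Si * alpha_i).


187 * 0.69 = 129.03
122 * 0.48 = 58.56
27 * 0.32 = 8.64
A_total = 129.03 + 58.56 + 8.64 = 196.23 m^2


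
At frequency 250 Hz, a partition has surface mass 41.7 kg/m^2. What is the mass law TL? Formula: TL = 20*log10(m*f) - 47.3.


m * f = 41.7 * 250 = 10425
20*log10(10425) = 80.3615 dB
TL = 80.3615 - 47.3 = 33.062 dB


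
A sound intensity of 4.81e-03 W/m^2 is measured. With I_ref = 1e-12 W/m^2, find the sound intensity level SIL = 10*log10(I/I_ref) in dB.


I / I_ref = 4.81e-03 / 1e-12 = 4.81e+09
SIL = 10 * log10(4.81e+09) = 96.821 dB


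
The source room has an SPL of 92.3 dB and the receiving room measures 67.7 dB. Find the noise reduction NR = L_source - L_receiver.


NR = L_source - L_receiver (difference between source and receiving room levels)
NR = 92.3 - 67.7 = 24.6 dB


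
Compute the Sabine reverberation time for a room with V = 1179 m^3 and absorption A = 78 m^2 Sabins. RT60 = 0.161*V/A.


RT60 = 0.161 * 1179 / 78 = 2.4336 s


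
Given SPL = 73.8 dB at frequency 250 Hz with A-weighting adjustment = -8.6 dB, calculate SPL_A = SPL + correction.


A-weighting table: 250 Hz -> -8.6 dB correction
SPL_A = SPL + correction = 73.8 + (-8.6) = 65.2 dBA


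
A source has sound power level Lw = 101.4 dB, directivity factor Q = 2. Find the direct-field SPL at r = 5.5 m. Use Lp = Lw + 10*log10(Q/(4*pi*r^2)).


4*pi*r^2 = 4*pi*5.5^2 = 380.133 m^2
Q / (4*pi*r^2) = 2 / 380.133 = 0.00526132
Lp = 101.4 + 10*log10(0.00526132) = 78.611 dB


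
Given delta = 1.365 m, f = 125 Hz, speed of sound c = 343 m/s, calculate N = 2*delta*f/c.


N = 2*delta*f/c = 2*delta/lambda, where lambda = c/f
lambda = 343 / 125 = 2.744 m
N = 2 * 1.365 / 2.744 = 0.9949


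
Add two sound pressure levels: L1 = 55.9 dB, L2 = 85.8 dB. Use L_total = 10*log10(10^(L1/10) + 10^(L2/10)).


10^(55.9/10) = 389045
10^(85.8/10) = 3.80189e+08
Sum = 389045 + 3.80189e+08 = 3.80578e+08
L_total = 10*log10(3.80578e+08) = 85.804 dB


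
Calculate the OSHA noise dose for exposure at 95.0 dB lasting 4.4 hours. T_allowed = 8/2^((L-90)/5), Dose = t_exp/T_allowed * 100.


T_allowed = 8 / 2^((95.0 - 90)/5) = 4 hr
Dose = 4.4 / 4 * 100 = 110 %


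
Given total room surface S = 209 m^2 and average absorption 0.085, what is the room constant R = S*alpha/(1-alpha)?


R = 209 * 0.085 / (1 - 0.085) = 19.415 m^2


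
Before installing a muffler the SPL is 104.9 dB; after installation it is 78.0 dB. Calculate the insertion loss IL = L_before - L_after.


Insertion loss = SPL without muffler - SPL with muffler
IL = 104.9 - 78.0 = 26.9 dB


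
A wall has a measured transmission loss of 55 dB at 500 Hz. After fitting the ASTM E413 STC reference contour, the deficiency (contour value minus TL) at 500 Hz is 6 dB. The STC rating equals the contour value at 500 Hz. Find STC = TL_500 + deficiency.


By ASTM E413, STC = value of the fitted reference contour at 500 Hz.
Contour value at 500 Hz = TL_500 + deficiency = 55 + 6 = 61
STC = 61


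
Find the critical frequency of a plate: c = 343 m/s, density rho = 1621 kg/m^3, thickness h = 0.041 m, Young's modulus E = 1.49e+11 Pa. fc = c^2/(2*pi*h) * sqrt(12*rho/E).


12*rho/E = 12*1621/1.49e+11 = 1.3055e-07
sqrt(12*rho/E) = sqrt(1.3055e-07) = 0.000361317
c^2/(2*pi*h) = 343^2/(2*pi*0.041) = 456693
fc = 456693 * 0.000361317 = 165.01 Hz


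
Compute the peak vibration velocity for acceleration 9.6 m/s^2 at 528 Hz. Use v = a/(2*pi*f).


omega = 2*pi*f = 2*pi*528 = 3317.52 rad/s
v = a / omega = 9.6 / 3317.52 = 0.0028937 m/s


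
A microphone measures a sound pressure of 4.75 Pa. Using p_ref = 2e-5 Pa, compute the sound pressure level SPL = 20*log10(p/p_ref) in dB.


p / p_ref = 4.75 / 2e-5 = 237500
SPL = 20 * log10(237500) = 107.51 dB


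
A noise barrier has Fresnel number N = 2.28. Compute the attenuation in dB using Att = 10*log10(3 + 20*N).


3 + 20*N = 3 + 20*2.28 = 48.6
Att = 10*log10(48.6) = 16.866 dB


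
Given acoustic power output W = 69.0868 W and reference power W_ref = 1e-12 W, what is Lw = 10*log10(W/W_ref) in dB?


W / W_ref = 69.0868 / 1e-12 = 6.90868e+13
Lw = 10 * log10(6.90868e+13) = 138.39 dB


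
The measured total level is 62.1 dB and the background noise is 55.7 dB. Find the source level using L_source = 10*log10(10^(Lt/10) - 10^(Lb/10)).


10^(62.1/10) = 1.62181e+06
10^(55.7/10) = 371535
Difference = 1.62181e+06 - 371535 = 1.25028e+06
L_source = 10*log10(1.25028e+06) = 60.97 dB


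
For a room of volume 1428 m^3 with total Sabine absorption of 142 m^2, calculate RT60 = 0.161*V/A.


RT60 = 0.161 * 1428 / 142 = 1.6191 s


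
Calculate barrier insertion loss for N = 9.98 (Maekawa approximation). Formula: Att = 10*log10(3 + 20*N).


3 + 20*N = 3 + 20*9.98 = 202.6
Att = 10*log10(202.6) = 23.066 dB


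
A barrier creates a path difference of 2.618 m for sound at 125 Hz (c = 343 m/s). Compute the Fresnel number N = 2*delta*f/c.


N = 2*delta*f/c = 2*delta/lambda, where lambda = c/f
lambda = 343 / 125 = 2.744 m
N = 2 * 2.618 / 2.744 = 1.9082


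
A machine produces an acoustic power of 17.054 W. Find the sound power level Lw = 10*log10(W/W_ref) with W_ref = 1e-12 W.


W / W_ref = 17.054 / 1e-12 = 1.7054e+13
Lw = 10 * log10(1.7054e+13) = 132.32 dB


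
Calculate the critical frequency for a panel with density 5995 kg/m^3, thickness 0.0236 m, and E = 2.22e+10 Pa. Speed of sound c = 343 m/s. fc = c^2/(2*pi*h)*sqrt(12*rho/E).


12*rho/E = 12*5995/2.22e+10 = 3.24054e-06
sqrt(12*rho/E) = sqrt(3.24054e-06) = 0.00180015
c^2/(2*pi*h) = 343^2/(2*pi*0.0236) = 793408
fc = 793408 * 0.00180015 = 1428.3 Hz


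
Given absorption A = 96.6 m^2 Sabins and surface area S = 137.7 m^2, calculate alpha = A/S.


Absorption coefficient = absorbed power / incident power
alpha = A / S = 96.6 / 137.7 = 0.70153


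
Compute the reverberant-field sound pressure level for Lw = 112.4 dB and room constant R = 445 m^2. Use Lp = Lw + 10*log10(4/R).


4/R = 4/445 = 0.00898876
Lp = 112.4 + 10*log10(0.00898876) = 91.937 dB


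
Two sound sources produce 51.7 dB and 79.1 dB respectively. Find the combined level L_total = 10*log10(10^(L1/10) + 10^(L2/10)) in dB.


10^(51.7/10) = 147911
10^(79.1/10) = 8.12831e+07
Sum = 147911 + 8.12831e+07 = 8.1431e+07
L_total = 10*log10(8.1431e+07) = 79.108 dB


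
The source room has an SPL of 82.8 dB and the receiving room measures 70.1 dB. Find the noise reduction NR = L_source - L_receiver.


NR = L_source - L_receiver (difference between source and receiving room levels)
NR = 82.8 - 70.1 = 12.7 dB


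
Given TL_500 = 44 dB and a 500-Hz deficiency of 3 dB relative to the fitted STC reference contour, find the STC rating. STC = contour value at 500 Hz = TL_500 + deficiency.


By ASTM E413, STC = value of the fitted reference contour at 500 Hz.
Contour value at 500 Hz = TL_500 + deficiency = 44 + 3 = 47
STC = 47


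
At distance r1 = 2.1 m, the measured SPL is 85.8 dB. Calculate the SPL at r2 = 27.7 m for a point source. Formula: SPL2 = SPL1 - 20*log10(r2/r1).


r2/r1 = 27.7/2.1 = 13.1905
Correction = 20*log10(13.1905) = 22.4052 dB
SPL2 = 85.8 - 22.4052 = 63.395 dB


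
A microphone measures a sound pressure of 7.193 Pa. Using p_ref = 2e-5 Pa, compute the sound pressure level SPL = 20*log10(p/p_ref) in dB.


p / p_ref = 7.193 / 2e-5 = 359650
SPL = 20 * log10(359650) = 111.12 dB


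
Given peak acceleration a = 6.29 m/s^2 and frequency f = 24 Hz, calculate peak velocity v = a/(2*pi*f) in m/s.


omega = 2*pi*f = 2*pi*24 = 150.796 rad/s
v = a / omega = 6.29 / 150.796 = 0.041712 m/s


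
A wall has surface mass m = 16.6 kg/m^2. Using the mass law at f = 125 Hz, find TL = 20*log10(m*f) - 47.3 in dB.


m * f = 16.6 * 125 = 2075
20*log10(2075) = 66.3404 dB
TL = 66.3404 - 47.3 = 19.04 dB


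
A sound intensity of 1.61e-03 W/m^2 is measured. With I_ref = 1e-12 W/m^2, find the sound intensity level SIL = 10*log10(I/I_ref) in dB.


I / I_ref = 1.61e-03 / 1e-12 = 1.61e+09
SIL = 10 * log10(1.61e+09) = 92.068 dB


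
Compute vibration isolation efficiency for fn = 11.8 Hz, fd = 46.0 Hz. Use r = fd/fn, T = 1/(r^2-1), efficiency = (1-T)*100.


r = 46.0 / 11.8 = 3.89831
r^2 - 1 = 3.89831^2 - 1 = 14.1968
T = 1/14.1968 = 0.0704384
Efficiency = (1 - 0.0704384)*100 = 92.956 %


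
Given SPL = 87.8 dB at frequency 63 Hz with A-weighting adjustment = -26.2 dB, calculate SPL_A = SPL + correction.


A-weighting table: 63 Hz -> -26.2 dB correction
SPL_A = SPL + correction = 87.8 + (-26.2) = 61.6 dBA


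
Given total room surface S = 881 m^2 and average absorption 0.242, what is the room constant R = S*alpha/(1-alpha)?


R = 881 * 0.242 / (1 - 0.242) = 281.27 m^2


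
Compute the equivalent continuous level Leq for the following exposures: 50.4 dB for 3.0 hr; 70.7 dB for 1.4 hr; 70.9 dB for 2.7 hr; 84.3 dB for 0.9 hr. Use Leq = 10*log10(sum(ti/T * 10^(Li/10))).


T_total = 3.0 + 1.4 + 2.7 + 0.9 = 8.0 hr
(3.0/8.0) * 10^(50.4/10) = 41117.9
(1.4/8.0) * 10^(70.7/10) = 2.05607e+06
(2.7/8.0) * 10^(70.9/10) = 4.15216e+06
(0.9/8.0) * 10^(84.3/10) = 3.02798e+07
Sum = 41117.9 + 2.05607e+06 + 4.15216e+06 + 3.02798e+07 = 3.65291e+07
Leq = 10*log10(3.65291e+07) = 75.626 dB


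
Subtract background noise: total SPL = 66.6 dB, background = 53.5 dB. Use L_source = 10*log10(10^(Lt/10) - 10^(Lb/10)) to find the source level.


10^(66.6/10) = 4.57088e+06
10^(53.5/10) = 223872
Difference = 4.57088e+06 - 223872 = 4.34701e+06
L_source = 10*log10(4.34701e+06) = 66.382 dB


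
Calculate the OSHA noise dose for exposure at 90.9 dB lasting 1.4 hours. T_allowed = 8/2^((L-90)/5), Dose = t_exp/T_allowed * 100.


T_allowed = 8 / 2^((90.9 - 90)/5) = 7.06162 hr
Dose = 1.4 / 7.06162 * 100 = 19.825 %


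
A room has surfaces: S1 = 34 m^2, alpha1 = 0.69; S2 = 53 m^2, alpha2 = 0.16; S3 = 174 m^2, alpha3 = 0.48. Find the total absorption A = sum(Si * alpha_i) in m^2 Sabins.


34 * 0.69 = 23.46
53 * 0.16 = 8.48
174 * 0.48 = 83.52
A_total = 23.46 + 8.48 + 83.52 = 115.46 m^2


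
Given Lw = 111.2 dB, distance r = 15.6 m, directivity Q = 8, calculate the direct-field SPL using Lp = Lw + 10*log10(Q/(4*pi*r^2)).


4*pi*r^2 = 4*pi*15.6^2 = 3058.15 m^2
Q / (4*pi*r^2) = 8 / 3058.15 = 0.00261596
Lp = 111.2 + 10*log10(0.00261596) = 85.376 dB


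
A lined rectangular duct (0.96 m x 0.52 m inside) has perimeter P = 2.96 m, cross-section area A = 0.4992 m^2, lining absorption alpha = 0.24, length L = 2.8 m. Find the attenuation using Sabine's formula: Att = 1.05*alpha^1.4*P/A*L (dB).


alpha^1.4 = 0.24^1.4 = 0.135611
Attenuation rate = 1.05 * alpha^1.4 * P / A
= 1.05 * 0.135611 * 2.96 / 0.4992 = 0.844309 dB/m
Total Att = 0.844309 * 2.8 = 2.3641 dB


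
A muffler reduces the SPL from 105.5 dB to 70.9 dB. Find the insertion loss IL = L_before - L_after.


Insertion loss = SPL without muffler - SPL with muffler
IL = 105.5 - 70.9 = 34.6 dB


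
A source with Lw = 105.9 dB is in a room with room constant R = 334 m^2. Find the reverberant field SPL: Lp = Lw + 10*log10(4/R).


4/R = 4/334 = 0.011976
Lp = 105.9 + 10*log10(0.011976) = 86.683 dB


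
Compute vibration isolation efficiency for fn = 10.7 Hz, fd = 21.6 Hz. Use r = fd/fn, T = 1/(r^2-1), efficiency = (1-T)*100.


r = 21.6 / 10.7 = 2.01869
r^2 - 1 = 2.01869^2 - 1 = 3.07511
T = 1/3.07511 = 0.325192
Efficiency = (1 - 0.325192)*100 = 67.481 %


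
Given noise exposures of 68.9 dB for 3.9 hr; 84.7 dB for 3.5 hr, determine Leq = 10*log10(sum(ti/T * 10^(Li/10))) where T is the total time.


T_total = 3.9 + 3.5 = 7.4 hr
(3.9/7.4) * 10^(68.9/10) = 4.09103e+06
(3.5/7.4) * 10^(84.7/10) = 1.39584e+08
Sum = 4.09103e+06 + 1.39584e+08 = 1.43675e+08
Leq = 10*log10(1.43675e+08) = 81.574 dB


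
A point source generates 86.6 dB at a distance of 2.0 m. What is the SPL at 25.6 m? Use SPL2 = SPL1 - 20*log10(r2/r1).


r2/r1 = 25.6/2.0 = 12.8
Correction = 20*log10(12.8) = 22.1442 dB
SPL2 = 86.6 - 22.1442 = 64.456 dB


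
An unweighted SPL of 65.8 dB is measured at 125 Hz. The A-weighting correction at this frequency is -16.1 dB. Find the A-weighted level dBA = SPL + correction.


A-weighting table: 125 Hz -> -16.1 dB correction
SPL_A = SPL + correction = 65.8 + (-16.1) = 49.7 dBA


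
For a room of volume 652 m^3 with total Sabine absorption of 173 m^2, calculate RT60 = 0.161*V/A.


RT60 = 0.161 * 652 / 173 = 0.60677 s


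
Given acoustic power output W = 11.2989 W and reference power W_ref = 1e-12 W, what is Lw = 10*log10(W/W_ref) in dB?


W / W_ref = 11.2989 / 1e-12 = 1.12989e+13
Lw = 10 * log10(1.12989e+13) = 130.53 dB


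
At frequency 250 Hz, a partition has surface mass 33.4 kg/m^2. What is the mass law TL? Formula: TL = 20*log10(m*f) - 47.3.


m * f = 33.4 * 250 = 8350
20*log10(8350) = 78.4337 dB
TL = 78.4337 - 47.3 = 31.134 dB


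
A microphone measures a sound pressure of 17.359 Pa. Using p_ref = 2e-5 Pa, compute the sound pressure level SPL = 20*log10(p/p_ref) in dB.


p / p_ref = 17.359 / 2e-5 = 867950
SPL = 20 * log10(867950) = 118.77 dB


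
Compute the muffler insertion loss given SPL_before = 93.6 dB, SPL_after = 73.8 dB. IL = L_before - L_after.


Insertion loss = SPL without muffler - SPL with muffler
IL = 93.6 - 73.8 = 19.8 dB


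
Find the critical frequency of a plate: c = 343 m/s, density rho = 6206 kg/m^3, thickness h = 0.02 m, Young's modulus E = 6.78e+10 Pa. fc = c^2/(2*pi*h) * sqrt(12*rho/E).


12*rho/E = 12*6206/6.78e+10 = 1.09841e-06
sqrt(12*rho/E) = sqrt(1.09841e-06) = 0.00104805
c^2/(2*pi*h) = 343^2/(2*pi*0.02) = 936221
fc = 936221 * 0.00104805 = 981.21 Hz


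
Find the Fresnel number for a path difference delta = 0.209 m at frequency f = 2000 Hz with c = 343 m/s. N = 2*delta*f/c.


N = 2*delta*f/c = 2*delta/lambda, where lambda = c/f
lambda = 343 / 2000 = 0.1715 m
N = 2 * 0.209 / 0.1715 = 2.4373


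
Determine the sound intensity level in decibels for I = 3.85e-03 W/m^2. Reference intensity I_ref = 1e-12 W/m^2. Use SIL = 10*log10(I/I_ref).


I / I_ref = 3.85e-03 / 1e-12 = 3.85e+09
SIL = 10 * log10(3.85e+09) = 95.855 dB


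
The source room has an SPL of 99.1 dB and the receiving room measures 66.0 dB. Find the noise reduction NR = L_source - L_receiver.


NR = L_source - L_receiver (difference between source and receiving room levels)
NR = 99.1 - 66.0 = 33.1 dB


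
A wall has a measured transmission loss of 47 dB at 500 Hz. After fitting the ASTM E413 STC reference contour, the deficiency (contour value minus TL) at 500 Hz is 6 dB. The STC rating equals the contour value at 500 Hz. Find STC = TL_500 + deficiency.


By ASTM E413, STC = value of the fitted reference contour at 500 Hz.
Contour value at 500 Hz = TL_500 + deficiency = 47 + 6 = 53
STC = 53


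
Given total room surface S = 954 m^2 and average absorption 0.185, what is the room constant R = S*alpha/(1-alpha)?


R = 954 * 0.185 / (1 - 0.185) = 216.55 m^2


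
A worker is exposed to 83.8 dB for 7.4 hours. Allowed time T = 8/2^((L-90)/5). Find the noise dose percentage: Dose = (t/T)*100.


T_allowed = 8 / 2^((83.8 - 90)/5) = 18.8959 hr
Dose = 7.4 / 18.8959 * 100 = 39.162 %


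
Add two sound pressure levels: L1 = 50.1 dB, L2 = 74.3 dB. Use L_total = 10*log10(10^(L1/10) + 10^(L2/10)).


10^(50.1/10) = 102329
10^(74.3/10) = 2.69153e+07
Sum = 102329 + 2.69153e+07 = 2.70176e+07
L_total = 10*log10(2.70176e+07) = 74.316 dB


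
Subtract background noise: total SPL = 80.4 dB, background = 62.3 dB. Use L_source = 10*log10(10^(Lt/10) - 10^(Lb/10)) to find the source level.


10^(80.4/10) = 1.09648e+08
10^(62.3/10) = 1.69824e+06
Difference = 1.09648e+08 - 1.69824e+06 = 1.0795e+08
L_source = 10*log10(1.0795e+08) = 80.332 dB


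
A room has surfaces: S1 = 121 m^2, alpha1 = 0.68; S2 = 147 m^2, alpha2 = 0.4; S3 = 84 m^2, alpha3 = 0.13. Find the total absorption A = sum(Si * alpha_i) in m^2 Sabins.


121 * 0.68 = 82.28
147 * 0.4 = 58.8
84 * 0.13 = 10.92
A_total = 82.28 + 58.8 + 10.92 = 152 m^2


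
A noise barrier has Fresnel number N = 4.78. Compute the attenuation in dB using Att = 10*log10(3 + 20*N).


3 + 20*N = 3 + 20*4.78 = 98.6
Att = 10*log10(98.6) = 19.939 dB


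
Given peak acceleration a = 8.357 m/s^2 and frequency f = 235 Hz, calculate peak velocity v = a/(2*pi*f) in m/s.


omega = 2*pi*f = 2*pi*235 = 1476.55 rad/s
v = a / omega = 8.357 / 1476.55 = 0.0056598 m/s
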